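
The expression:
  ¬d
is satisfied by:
  {d: False}


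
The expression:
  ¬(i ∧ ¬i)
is always true.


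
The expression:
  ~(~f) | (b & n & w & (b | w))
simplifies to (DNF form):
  f | (b & n & w)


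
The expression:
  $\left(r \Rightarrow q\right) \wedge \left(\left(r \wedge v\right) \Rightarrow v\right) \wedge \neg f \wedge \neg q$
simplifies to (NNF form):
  $\neg f \wedge \neg q \wedge \neg r$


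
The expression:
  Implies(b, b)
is always true.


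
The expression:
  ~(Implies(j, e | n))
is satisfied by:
  {j: True, n: False, e: False}


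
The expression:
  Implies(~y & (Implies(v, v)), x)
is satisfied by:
  {y: True, x: True}
  {y: True, x: False}
  {x: True, y: False}


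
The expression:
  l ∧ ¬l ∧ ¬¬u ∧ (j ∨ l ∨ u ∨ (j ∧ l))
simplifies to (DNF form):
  False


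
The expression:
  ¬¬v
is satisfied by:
  {v: True}


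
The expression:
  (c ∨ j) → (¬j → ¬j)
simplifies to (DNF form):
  True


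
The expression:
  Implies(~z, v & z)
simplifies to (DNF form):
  z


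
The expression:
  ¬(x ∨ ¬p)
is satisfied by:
  {p: True, x: False}


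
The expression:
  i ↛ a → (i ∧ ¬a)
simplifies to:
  True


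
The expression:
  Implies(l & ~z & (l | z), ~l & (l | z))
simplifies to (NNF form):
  z | ~l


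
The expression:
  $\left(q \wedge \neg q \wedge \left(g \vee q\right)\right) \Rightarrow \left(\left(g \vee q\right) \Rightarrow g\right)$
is always true.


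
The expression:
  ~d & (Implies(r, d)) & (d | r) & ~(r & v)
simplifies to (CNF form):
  False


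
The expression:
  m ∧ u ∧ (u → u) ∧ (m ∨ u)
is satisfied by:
  {m: True, u: True}


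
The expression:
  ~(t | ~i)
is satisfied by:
  {i: True, t: False}


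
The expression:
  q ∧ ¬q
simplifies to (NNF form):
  False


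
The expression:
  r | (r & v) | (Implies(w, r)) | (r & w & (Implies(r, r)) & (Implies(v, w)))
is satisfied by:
  {r: True, w: False}
  {w: False, r: False}
  {w: True, r: True}


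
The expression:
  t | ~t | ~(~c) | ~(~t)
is always true.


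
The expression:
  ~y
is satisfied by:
  {y: False}


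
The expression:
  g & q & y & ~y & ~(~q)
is never true.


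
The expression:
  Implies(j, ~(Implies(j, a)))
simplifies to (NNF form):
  ~a | ~j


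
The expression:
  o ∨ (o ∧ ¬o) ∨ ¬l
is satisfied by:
  {o: True, l: False}
  {l: False, o: False}
  {l: True, o: True}


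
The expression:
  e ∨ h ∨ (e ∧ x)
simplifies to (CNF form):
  e ∨ h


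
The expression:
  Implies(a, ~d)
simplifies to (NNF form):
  ~a | ~d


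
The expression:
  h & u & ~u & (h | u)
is never true.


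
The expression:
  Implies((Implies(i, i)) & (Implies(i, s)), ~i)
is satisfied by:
  {s: False, i: False}
  {i: True, s: False}
  {s: True, i: False}


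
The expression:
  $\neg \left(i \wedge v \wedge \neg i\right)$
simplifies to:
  $\text{True}$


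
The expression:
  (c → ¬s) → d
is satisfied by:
  {d: True, c: True, s: True}
  {d: True, c: True, s: False}
  {d: True, s: True, c: False}
  {d: True, s: False, c: False}
  {c: True, s: True, d: False}


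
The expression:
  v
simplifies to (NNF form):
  v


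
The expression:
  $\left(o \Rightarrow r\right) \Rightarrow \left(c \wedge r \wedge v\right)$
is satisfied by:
  {c: True, v: True, o: True, r: False}
  {c: True, o: True, v: False, r: False}
  {v: True, o: True, c: False, r: False}
  {o: True, c: False, v: False, r: False}
  {r: True, c: True, v: True, o: True}
  {r: True, c: True, v: True, o: False}


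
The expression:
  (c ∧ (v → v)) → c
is always true.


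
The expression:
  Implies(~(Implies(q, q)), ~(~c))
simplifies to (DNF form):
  True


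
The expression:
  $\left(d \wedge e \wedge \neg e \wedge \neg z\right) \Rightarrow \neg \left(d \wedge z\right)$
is always true.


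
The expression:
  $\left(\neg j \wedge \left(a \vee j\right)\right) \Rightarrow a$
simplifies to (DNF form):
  $\text{True}$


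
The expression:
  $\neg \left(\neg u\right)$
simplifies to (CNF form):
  $u$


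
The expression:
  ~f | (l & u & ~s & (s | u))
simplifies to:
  ~f | (l & u & ~s)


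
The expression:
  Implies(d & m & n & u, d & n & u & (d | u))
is always true.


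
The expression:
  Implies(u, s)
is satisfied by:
  {s: True, u: False}
  {u: False, s: False}
  {u: True, s: True}


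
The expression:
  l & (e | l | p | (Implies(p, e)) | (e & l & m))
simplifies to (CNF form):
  l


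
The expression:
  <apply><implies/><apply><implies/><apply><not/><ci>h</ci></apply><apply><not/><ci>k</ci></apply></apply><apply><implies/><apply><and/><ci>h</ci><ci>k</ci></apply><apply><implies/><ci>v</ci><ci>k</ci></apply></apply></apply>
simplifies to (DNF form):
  <true/>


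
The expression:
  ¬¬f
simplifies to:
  f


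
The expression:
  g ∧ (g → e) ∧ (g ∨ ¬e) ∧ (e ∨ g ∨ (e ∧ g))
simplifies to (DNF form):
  e ∧ g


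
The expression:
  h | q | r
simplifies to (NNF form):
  h | q | r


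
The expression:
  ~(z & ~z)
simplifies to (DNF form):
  True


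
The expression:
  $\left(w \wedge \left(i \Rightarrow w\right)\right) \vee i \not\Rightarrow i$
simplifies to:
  $w$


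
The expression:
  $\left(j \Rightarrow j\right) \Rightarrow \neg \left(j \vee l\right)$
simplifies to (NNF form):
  $\neg j \wedge \neg l$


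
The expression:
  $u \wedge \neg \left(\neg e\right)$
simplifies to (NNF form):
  $e \wedge u$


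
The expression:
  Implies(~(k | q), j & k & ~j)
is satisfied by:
  {k: True, q: True}
  {k: True, q: False}
  {q: True, k: False}


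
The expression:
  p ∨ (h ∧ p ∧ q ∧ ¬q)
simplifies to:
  p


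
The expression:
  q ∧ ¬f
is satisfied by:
  {q: True, f: False}


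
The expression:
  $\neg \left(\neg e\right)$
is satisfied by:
  {e: True}


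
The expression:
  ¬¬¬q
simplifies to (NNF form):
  ¬q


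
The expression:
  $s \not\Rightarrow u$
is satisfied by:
  {s: True, u: False}


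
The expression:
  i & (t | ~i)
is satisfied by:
  {t: True, i: True}


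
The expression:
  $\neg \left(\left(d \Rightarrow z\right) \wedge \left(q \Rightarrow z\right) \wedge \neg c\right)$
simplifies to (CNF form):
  $\left(c \vee \neg z\right) \wedge \left(c \vee d \vee q\right) \wedge \left(c \vee d \vee \neg z\right) \wedge \left(c \vee q \vee \neg z\right)$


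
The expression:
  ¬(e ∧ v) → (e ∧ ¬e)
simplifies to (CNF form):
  e ∧ v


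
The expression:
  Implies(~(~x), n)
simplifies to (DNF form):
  n | ~x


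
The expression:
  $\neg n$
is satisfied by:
  {n: False}


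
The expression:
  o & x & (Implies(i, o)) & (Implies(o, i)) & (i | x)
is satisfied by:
  {i: True, x: True, o: True}


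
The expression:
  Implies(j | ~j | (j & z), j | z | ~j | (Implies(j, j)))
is always true.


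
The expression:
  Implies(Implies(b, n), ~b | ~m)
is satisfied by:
  {m: False, n: False, b: False}
  {b: True, m: False, n: False}
  {n: True, m: False, b: False}
  {b: True, n: True, m: False}
  {m: True, b: False, n: False}
  {b: True, m: True, n: False}
  {n: True, m: True, b: False}


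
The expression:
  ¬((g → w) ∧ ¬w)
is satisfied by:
  {g: True, w: True}
  {g: True, w: False}
  {w: True, g: False}


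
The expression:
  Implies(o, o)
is always true.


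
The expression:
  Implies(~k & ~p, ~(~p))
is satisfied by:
  {k: True, p: True}
  {k: True, p: False}
  {p: True, k: False}


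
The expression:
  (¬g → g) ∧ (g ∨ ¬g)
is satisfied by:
  {g: True}


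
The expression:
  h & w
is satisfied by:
  {h: True, w: True}


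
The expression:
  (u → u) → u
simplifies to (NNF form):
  u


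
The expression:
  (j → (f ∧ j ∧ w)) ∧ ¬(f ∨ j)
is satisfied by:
  {f: False, j: False}


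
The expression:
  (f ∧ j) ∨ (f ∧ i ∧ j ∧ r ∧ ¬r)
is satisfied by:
  {j: True, f: True}


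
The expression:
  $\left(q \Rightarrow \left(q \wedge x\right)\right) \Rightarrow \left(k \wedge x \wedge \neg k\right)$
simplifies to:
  $q \wedge \neg x$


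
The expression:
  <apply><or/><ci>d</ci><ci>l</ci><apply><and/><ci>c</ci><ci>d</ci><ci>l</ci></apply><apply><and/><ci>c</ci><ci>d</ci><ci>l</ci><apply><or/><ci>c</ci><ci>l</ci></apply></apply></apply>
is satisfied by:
  {d: True, l: True}
  {d: True, l: False}
  {l: True, d: False}


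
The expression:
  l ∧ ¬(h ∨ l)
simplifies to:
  False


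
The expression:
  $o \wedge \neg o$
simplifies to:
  $\text{False}$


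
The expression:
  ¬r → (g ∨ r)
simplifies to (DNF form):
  g ∨ r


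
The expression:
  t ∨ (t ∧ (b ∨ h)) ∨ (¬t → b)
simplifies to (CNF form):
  b ∨ t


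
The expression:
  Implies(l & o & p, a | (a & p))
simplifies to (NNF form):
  a | ~l | ~o | ~p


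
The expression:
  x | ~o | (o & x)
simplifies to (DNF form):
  x | ~o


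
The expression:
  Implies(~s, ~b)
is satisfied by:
  {s: True, b: False}
  {b: False, s: False}
  {b: True, s: True}


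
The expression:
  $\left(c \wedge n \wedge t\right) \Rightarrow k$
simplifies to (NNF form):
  $k \vee \neg c \vee \neg n \vee \neg t$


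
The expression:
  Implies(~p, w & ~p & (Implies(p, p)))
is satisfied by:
  {p: True, w: True}
  {p: True, w: False}
  {w: True, p: False}


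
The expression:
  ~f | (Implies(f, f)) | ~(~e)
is always true.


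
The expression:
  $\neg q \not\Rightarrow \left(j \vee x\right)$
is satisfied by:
  {x: False, q: False, j: False}


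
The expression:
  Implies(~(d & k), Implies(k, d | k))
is always true.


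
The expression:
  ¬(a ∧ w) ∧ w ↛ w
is never true.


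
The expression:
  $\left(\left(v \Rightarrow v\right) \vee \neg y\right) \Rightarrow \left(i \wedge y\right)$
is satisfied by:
  {i: True, y: True}


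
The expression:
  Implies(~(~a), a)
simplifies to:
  True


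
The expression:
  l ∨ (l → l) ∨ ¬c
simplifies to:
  True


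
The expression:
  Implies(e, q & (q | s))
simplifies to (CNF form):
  q | ~e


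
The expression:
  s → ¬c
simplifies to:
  ¬c ∨ ¬s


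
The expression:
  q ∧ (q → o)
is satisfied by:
  {o: True, q: True}


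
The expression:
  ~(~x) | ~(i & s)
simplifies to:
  x | ~i | ~s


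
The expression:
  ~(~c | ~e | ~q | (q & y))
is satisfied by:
  {c: True, e: True, q: True, y: False}


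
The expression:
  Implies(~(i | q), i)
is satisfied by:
  {i: True, q: True}
  {i: True, q: False}
  {q: True, i: False}


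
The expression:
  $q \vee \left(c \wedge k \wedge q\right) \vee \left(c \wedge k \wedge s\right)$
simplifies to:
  $q \vee \left(c \wedge k \wedge s\right)$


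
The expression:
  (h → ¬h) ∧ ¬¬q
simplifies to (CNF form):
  q ∧ ¬h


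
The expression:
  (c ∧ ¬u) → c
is always true.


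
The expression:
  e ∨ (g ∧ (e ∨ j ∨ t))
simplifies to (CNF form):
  (e ∨ g) ∧ (e ∨ g ∨ j) ∧ (e ∨ g ∨ t) ∧ (e ∨ j ∨ t)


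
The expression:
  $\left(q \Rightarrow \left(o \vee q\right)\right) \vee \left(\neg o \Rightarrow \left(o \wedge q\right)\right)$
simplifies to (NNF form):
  $\text{True}$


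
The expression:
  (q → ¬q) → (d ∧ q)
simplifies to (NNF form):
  q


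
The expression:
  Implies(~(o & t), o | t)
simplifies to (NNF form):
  o | t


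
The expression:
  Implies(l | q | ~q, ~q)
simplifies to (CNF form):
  ~q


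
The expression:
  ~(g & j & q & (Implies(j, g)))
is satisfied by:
  {g: False, q: False, j: False}
  {j: True, g: False, q: False}
  {q: True, g: False, j: False}
  {j: True, q: True, g: False}
  {g: True, j: False, q: False}
  {j: True, g: True, q: False}
  {q: True, g: True, j: False}


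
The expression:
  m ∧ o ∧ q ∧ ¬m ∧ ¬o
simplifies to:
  False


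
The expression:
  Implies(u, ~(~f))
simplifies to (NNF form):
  f | ~u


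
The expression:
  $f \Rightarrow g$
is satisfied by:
  {g: True, f: False}
  {f: False, g: False}
  {f: True, g: True}


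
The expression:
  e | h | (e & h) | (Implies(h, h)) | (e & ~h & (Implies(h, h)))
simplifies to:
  True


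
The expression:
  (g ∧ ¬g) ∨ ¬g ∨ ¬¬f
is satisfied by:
  {f: True, g: False}
  {g: False, f: False}
  {g: True, f: True}


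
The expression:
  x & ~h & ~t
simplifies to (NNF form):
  x & ~h & ~t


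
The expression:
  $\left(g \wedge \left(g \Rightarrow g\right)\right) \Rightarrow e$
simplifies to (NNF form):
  $e \vee \neg g$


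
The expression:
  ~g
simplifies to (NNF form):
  ~g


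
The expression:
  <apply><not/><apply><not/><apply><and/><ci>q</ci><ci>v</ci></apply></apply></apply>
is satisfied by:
  {q: True, v: True}


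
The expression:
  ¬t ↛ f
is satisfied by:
  {t: False, f: False}


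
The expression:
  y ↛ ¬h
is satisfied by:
  {h: True, y: True}


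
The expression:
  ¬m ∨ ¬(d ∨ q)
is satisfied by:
  {q: False, m: False, d: False}
  {d: True, q: False, m: False}
  {q: True, d: False, m: False}
  {d: True, q: True, m: False}
  {m: True, d: False, q: False}


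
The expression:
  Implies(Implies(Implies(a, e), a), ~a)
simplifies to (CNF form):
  ~a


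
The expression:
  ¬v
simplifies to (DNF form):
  ¬v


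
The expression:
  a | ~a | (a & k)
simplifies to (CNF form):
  True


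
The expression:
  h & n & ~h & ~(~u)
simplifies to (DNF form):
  False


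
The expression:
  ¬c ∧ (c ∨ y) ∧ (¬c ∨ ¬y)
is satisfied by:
  {y: True, c: False}


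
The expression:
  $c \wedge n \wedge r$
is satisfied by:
  {r: True, c: True, n: True}


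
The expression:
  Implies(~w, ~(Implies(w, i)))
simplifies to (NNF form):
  w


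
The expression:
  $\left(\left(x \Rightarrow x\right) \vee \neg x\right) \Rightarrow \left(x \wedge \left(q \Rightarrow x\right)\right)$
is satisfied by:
  {x: True}


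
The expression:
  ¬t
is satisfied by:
  {t: False}


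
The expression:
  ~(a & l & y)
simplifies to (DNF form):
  ~a | ~l | ~y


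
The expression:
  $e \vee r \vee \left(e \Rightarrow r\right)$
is always true.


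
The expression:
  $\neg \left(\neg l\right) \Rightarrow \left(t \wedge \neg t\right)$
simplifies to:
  $\neg l$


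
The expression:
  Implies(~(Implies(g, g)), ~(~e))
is always true.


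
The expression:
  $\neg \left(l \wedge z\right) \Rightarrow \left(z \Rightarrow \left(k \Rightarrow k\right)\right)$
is always true.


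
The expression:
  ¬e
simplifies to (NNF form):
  ¬e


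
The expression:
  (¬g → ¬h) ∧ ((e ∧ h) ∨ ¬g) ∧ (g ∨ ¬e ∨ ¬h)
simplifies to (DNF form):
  (h ∧ ¬h) ∨ (¬g ∧ ¬h) ∨ (e ∧ g ∧ h) ∨ (e ∧ g ∧ ¬g) ∨ (e ∧ h ∧ ¬h) ∨ (e ∧ ¬g ∧ ¬h) ∨ (g ∧ h ∧ ¬h) ∨ (g ∧ ¬g ∧ ¬h)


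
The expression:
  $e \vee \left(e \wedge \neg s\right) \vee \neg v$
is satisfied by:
  {e: True, v: False}
  {v: False, e: False}
  {v: True, e: True}


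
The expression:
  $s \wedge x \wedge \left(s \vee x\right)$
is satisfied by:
  {s: True, x: True}


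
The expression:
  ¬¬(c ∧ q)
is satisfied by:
  {c: True, q: True}


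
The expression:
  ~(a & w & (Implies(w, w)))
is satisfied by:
  {w: False, a: False}
  {a: True, w: False}
  {w: True, a: False}


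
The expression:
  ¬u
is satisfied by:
  {u: False}


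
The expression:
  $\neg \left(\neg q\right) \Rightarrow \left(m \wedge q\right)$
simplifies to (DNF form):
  $m \vee \neg q$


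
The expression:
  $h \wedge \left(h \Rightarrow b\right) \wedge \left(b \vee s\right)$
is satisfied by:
  {h: True, b: True}


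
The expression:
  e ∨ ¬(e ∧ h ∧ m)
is always true.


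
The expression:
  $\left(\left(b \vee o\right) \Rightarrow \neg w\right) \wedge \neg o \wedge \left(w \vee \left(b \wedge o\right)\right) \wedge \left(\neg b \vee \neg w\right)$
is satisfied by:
  {w: True, o: False, b: False}


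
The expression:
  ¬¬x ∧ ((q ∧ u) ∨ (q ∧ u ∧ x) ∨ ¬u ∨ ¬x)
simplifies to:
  x ∧ (q ∨ ¬u)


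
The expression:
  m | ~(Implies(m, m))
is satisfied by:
  {m: True}


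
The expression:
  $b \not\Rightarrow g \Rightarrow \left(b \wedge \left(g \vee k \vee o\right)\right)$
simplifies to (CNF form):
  $g \vee k \vee o \vee \neg b$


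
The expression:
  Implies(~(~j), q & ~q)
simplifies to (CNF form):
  ~j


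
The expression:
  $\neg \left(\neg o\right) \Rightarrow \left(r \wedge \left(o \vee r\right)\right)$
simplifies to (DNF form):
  $r \vee \neg o$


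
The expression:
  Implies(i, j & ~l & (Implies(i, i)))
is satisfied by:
  {j: True, l: False, i: False}
  {l: False, i: False, j: False}
  {j: True, l: True, i: False}
  {l: True, j: False, i: False}
  {i: True, j: True, l: False}


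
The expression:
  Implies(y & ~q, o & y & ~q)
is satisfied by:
  {q: True, o: True, y: False}
  {q: True, o: False, y: False}
  {o: True, q: False, y: False}
  {q: False, o: False, y: False}
  {y: True, q: True, o: True}
  {y: True, q: True, o: False}
  {y: True, o: True, q: False}


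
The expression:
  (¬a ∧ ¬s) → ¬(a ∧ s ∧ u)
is always true.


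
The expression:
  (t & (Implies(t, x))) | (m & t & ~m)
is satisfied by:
  {t: True, x: True}


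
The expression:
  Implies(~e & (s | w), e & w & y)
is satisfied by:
  {e: True, w: False, s: False}
  {e: True, s: True, w: False}
  {e: True, w: True, s: False}
  {e: True, s: True, w: True}
  {s: False, w: False, e: False}


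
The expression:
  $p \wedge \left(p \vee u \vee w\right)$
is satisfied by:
  {p: True}


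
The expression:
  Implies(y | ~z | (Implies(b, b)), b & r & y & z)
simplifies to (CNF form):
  b & r & y & z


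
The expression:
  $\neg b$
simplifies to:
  $\neg b$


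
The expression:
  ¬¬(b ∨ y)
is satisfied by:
  {y: True, b: True}
  {y: True, b: False}
  {b: True, y: False}


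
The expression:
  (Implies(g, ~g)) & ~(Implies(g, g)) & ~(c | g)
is never true.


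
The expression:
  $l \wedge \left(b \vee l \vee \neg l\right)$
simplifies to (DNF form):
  $l$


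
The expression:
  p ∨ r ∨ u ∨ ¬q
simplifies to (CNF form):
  p ∨ r ∨ u ∨ ¬q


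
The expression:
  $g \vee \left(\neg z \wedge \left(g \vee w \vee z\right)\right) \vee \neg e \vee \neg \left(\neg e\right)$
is always true.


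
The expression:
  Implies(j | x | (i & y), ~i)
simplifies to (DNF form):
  ~i | (~j & ~x & ~y)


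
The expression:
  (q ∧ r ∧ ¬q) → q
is always true.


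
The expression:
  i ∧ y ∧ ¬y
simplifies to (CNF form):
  False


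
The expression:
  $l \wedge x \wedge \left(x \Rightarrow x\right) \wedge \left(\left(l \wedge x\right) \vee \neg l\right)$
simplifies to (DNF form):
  $l \wedge x$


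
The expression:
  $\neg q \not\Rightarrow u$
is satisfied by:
  {q: False, u: False}


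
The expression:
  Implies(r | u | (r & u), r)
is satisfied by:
  {r: True, u: False}
  {u: False, r: False}
  {u: True, r: True}


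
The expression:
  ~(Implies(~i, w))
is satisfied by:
  {i: False, w: False}


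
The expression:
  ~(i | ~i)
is never true.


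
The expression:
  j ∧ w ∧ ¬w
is never true.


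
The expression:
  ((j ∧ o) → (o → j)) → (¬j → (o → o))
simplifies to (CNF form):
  True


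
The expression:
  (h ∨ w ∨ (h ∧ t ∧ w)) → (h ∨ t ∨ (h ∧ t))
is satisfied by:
  {t: True, h: True, w: False}
  {t: True, w: False, h: False}
  {h: True, w: False, t: False}
  {h: False, w: False, t: False}
  {t: True, h: True, w: True}
  {t: True, w: True, h: False}
  {h: True, w: True, t: False}


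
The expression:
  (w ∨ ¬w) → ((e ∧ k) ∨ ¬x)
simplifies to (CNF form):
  (e ∨ ¬x) ∧ (k ∨ ¬x)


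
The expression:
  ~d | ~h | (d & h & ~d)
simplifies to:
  ~d | ~h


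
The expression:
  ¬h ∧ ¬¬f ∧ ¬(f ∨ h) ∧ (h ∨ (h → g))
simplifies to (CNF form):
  False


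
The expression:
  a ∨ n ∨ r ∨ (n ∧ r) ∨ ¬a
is always true.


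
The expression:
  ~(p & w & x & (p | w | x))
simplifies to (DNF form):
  ~p | ~w | ~x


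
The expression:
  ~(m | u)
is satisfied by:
  {u: False, m: False}


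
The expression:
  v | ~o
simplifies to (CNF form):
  v | ~o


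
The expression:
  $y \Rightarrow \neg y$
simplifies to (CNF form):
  $\neg y$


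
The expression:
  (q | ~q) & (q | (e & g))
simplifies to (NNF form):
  q | (e & g)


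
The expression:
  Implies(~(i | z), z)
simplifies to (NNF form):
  i | z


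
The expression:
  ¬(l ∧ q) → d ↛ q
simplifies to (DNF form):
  (d ∧ ¬q) ∨ (l ∧ q)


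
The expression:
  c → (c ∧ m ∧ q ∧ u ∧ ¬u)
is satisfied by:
  {c: False}


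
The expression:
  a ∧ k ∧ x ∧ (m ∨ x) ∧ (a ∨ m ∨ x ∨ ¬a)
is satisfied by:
  {a: True, x: True, k: True}


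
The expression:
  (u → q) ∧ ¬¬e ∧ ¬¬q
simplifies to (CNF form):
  e ∧ q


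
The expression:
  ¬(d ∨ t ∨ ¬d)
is never true.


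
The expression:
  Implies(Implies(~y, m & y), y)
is always true.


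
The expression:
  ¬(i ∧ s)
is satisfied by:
  {s: False, i: False}
  {i: True, s: False}
  {s: True, i: False}


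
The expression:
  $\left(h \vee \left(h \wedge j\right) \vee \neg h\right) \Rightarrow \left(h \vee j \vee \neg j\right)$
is always true.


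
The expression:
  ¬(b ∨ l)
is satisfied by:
  {l: False, b: False}


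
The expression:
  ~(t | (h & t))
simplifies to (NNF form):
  ~t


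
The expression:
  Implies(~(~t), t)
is always true.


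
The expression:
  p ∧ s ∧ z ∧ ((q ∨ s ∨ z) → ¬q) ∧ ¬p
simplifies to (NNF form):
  False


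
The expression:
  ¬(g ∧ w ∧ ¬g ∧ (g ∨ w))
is always true.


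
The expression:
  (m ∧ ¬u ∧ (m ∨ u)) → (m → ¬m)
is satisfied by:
  {u: True, m: False}
  {m: False, u: False}
  {m: True, u: True}


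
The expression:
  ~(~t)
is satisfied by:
  {t: True}


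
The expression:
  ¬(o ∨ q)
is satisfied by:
  {q: False, o: False}


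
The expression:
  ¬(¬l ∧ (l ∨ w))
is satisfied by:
  {l: True, w: False}
  {w: False, l: False}
  {w: True, l: True}


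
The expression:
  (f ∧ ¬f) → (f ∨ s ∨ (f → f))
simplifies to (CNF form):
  True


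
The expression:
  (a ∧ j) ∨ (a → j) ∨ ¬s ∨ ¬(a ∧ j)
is always true.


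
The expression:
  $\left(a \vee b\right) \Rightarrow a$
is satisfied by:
  {a: True, b: False}
  {b: False, a: False}
  {b: True, a: True}


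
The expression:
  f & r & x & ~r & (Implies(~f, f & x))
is never true.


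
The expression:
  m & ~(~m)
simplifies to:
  m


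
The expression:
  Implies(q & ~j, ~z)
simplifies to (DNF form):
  j | ~q | ~z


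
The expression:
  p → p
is always true.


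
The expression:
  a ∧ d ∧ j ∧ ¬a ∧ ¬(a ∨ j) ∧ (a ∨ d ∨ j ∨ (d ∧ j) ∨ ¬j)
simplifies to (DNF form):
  False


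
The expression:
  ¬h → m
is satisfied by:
  {m: True, h: True}
  {m: True, h: False}
  {h: True, m: False}


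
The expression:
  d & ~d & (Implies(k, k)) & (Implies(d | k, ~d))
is never true.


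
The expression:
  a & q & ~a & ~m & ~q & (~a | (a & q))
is never true.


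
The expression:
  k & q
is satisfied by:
  {q: True, k: True}


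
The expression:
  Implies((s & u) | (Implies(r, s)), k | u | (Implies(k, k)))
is always true.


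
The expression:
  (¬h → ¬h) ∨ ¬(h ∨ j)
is always true.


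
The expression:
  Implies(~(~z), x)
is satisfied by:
  {x: True, z: False}
  {z: False, x: False}
  {z: True, x: True}


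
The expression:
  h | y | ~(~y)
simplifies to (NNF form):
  h | y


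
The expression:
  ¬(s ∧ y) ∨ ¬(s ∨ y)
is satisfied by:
  {s: False, y: False}
  {y: True, s: False}
  {s: True, y: False}


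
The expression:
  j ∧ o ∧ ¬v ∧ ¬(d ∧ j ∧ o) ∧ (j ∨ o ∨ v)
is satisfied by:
  {j: True, o: True, d: False, v: False}


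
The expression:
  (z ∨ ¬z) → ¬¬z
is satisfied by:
  {z: True}


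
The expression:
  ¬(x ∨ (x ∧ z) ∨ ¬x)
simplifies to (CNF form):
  False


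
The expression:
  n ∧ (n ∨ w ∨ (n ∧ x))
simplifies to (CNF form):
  n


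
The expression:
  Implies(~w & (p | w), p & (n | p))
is always true.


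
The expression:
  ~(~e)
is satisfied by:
  {e: True}


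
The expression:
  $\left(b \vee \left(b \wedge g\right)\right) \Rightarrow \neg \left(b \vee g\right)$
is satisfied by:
  {b: False}


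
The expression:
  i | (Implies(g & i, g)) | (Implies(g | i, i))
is always true.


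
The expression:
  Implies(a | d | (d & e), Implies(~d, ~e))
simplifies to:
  d | ~a | ~e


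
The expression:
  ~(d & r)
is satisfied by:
  {d: False, r: False}
  {r: True, d: False}
  {d: True, r: False}


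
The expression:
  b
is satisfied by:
  {b: True}


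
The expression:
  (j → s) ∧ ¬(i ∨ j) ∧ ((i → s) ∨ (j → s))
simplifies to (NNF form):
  ¬i ∧ ¬j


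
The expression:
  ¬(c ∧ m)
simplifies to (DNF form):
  ¬c ∨ ¬m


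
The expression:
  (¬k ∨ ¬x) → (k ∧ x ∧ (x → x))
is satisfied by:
  {x: True, k: True}


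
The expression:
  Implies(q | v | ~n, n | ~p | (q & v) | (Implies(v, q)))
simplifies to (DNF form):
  n | q | ~p | ~v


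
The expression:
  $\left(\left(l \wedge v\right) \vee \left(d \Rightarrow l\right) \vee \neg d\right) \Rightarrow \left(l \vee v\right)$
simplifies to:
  $d \vee l \vee v$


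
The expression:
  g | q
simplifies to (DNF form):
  g | q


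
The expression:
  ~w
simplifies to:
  ~w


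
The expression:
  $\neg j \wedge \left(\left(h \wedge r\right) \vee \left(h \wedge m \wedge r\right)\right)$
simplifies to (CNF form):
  $h \wedge r \wedge \neg j$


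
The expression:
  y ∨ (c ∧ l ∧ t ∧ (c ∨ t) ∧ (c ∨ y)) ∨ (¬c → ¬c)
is always true.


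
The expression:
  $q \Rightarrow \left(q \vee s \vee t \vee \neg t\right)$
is always true.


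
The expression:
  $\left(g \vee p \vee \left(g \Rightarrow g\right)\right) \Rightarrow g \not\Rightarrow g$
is never true.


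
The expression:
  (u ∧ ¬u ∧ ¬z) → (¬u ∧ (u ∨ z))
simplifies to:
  True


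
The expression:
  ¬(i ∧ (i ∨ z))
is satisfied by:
  {i: False}


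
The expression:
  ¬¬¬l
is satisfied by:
  {l: False}


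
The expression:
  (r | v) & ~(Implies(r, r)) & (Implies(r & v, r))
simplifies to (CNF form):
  False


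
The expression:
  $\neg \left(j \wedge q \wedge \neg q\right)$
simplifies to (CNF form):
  $\text{True}$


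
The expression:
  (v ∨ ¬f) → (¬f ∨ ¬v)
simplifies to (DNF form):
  ¬f ∨ ¬v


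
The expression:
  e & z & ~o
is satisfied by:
  {z: True, e: True, o: False}


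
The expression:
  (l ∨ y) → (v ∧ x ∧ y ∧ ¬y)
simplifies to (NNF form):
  ¬l ∧ ¬y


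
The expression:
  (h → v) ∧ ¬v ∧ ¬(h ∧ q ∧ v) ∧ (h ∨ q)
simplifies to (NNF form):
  q ∧ ¬h ∧ ¬v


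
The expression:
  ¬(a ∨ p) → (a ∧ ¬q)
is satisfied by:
  {a: True, p: True}
  {a: True, p: False}
  {p: True, a: False}


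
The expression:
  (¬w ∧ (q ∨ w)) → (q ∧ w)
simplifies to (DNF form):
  w ∨ ¬q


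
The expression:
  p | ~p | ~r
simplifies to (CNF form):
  True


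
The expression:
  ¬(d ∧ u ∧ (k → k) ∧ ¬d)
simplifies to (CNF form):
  True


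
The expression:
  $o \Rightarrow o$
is always true.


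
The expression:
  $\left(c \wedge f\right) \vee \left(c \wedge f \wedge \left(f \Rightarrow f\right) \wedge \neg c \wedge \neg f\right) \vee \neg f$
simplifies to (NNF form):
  $c \vee \neg f$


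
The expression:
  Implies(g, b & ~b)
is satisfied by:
  {g: False}


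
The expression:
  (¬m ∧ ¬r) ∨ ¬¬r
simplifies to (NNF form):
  r ∨ ¬m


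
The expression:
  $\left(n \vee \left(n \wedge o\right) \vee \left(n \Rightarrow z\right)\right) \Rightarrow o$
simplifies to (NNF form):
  $o$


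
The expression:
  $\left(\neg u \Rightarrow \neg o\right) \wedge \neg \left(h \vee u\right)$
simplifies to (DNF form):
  $\neg h \wedge \neg o \wedge \neg u$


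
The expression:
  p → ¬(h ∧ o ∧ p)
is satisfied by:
  {p: False, o: False, h: False}
  {h: True, p: False, o: False}
  {o: True, p: False, h: False}
  {h: True, o: True, p: False}
  {p: True, h: False, o: False}
  {h: True, p: True, o: False}
  {o: True, p: True, h: False}


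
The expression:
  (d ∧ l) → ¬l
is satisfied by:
  {l: False, d: False}
  {d: True, l: False}
  {l: True, d: False}


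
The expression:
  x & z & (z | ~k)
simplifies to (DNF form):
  x & z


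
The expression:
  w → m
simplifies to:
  m ∨ ¬w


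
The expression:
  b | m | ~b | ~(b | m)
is always true.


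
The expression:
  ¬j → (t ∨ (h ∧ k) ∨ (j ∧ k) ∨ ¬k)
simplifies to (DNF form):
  h ∨ j ∨ t ∨ ¬k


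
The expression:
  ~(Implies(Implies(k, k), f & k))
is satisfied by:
  {k: False, f: False}
  {f: True, k: False}
  {k: True, f: False}


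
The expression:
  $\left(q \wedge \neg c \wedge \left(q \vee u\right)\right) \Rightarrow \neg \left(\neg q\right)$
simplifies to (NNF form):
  $\text{True}$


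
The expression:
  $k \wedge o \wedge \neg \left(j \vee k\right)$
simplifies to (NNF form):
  $\text{False}$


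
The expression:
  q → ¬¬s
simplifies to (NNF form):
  s ∨ ¬q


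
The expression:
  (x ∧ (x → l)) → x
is always true.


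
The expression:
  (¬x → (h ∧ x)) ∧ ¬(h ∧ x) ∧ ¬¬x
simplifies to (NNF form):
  x ∧ ¬h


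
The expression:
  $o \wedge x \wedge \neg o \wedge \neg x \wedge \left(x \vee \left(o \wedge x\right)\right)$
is never true.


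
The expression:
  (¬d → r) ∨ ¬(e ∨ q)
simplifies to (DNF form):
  d ∨ r ∨ (¬e ∧ ¬q)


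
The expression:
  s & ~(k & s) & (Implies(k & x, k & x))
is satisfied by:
  {s: True, k: False}


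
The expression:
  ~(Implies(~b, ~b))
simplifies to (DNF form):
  False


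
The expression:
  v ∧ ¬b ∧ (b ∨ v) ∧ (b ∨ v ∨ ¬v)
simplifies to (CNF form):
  v ∧ ¬b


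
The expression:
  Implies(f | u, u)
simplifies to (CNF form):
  u | ~f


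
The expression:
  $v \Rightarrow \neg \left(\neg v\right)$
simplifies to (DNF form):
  $\text{True}$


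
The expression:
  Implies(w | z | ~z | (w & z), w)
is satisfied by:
  {w: True}


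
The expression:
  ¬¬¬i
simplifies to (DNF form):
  ¬i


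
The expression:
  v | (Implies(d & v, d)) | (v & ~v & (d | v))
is always true.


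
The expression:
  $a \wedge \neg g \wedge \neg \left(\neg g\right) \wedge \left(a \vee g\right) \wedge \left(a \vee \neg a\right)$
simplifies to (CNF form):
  $\text{False}$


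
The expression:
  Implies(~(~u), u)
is always true.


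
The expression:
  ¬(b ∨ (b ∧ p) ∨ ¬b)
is never true.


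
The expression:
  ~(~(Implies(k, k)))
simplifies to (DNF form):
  True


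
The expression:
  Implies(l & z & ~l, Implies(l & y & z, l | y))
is always true.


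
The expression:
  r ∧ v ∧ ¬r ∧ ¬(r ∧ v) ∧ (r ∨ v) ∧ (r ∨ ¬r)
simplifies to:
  False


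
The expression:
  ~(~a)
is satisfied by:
  {a: True}


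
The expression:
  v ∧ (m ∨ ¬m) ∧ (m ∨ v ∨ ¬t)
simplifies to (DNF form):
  v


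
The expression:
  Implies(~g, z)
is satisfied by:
  {z: True, g: True}
  {z: True, g: False}
  {g: True, z: False}


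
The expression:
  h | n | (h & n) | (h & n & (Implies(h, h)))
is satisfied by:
  {n: True, h: True}
  {n: True, h: False}
  {h: True, n: False}


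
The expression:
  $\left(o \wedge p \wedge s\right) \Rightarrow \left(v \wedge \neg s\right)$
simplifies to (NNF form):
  $\neg o \vee \neg p \vee \neg s$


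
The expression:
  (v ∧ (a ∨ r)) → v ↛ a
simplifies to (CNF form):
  ¬a ∨ ¬v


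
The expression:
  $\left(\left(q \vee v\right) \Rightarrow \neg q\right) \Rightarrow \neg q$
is always true.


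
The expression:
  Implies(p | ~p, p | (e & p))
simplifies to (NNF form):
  p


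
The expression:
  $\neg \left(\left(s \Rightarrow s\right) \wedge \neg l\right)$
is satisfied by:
  {l: True}


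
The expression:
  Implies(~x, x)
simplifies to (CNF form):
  x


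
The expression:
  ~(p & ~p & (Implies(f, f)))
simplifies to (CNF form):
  True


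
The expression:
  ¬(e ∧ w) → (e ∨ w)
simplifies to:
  e ∨ w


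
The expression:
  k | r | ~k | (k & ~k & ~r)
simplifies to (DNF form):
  True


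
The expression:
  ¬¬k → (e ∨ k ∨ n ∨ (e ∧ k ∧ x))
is always true.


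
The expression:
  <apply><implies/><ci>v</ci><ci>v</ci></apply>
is always true.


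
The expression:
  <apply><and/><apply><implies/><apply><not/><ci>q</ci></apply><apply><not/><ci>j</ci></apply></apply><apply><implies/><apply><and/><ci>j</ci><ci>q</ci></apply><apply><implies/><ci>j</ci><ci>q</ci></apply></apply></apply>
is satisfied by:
  {q: True, j: False}
  {j: False, q: False}
  {j: True, q: True}


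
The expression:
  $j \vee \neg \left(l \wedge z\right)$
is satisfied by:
  {j: True, l: False, z: False}
  {l: False, z: False, j: False}
  {j: True, z: True, l: False}
  {z: True, l: False, j: False}
  {j: True, l: True, z: False}
  {l: True, j: False, z: False}
  {j: True, z: True, l: True}


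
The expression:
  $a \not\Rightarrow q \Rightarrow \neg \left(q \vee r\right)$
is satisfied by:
  {q: True, a: False, r: False}
  {q: False, a: False, r: False}
  {r: True, q: True, a: False}
  {r: True, q: False, a: False}
  {a: True, q: True, r: False}
  {a: True, q: False, r: False}
  {a: True, r: True, q: True}


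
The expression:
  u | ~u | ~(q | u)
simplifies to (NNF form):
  True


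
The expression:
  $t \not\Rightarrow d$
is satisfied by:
  {t: True, d: False}


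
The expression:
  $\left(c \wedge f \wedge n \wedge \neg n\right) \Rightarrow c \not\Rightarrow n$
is always true.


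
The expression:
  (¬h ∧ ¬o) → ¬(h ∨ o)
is always true.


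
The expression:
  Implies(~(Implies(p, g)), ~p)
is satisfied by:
  {g: True, p: False}
  {p: False, g: False}
  {p: True, g: True}


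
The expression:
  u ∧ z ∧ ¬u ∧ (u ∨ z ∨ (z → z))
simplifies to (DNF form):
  False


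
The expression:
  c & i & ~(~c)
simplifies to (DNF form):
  c & i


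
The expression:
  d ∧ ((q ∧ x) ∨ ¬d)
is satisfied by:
  {x: True, d: True, q: True}


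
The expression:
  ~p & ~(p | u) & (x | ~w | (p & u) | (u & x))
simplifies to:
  ~p & ~u & (x | ~w)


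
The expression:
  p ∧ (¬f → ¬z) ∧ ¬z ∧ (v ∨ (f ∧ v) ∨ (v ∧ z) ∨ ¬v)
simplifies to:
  p ∧ ¬z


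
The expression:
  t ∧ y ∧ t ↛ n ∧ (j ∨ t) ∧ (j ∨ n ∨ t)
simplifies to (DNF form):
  t ∧ y ∧ ¬n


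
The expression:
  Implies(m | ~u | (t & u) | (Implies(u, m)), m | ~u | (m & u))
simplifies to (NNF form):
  m | ~t | ~u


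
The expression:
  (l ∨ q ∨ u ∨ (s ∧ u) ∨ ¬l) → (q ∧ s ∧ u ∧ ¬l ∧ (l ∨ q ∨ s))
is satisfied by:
  {u: True, s: True, q: True, l: False}


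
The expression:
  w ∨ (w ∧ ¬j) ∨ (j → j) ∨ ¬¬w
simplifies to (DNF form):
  True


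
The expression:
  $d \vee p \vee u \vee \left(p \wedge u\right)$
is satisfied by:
  {d: True, u: True, p: True}
  {d: True, u: True, p: False}
  {d: True, p: True, u: False}
  {d: True, p: False, u: False}
  {u: True, p: True, d: False}
  {u: True, p: False, d: False}
  {p: True, u: False, d: False}


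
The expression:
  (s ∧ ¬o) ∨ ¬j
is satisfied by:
  {s: True, o: False, j: False}
  {o: False, j: False, s: False}
  {s: True, o: True, j: False}
  {o: True, s: False, j: False}
  {j: True, s: True, o: False}


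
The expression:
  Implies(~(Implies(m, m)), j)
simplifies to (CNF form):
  True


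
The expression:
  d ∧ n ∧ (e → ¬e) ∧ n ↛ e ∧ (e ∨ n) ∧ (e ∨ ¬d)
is never true.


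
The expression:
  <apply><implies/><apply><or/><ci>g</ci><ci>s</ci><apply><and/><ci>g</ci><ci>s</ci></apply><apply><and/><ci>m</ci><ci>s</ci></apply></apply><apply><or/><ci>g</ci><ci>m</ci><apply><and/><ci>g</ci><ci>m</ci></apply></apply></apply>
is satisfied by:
  {g: True, m: True, s: False}
  {g: True, s: False, m: False}
  {m: True, s: False, g: False}
  {m: False, s: False, g: False}
  {g: True, m: True, s: True}
  {g: True, s: True, m: False}
  {m: True, s: True, g: False}


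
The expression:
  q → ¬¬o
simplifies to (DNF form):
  o ∨ ¬q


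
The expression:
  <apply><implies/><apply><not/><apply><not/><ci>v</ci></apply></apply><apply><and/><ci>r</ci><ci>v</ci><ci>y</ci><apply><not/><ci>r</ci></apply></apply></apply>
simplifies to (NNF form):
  <apply><not/><ci>v</ci></apply>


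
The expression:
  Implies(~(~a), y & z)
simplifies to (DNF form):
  ~a | (y & z)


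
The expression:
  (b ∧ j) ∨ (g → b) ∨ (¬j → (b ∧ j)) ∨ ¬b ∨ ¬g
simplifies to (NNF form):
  True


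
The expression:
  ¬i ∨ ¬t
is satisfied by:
  {t: False, i: False}
  {i: True, t: False}
  {t: True, i: False}


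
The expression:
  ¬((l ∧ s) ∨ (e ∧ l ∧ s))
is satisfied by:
  {l: False, s: False}
  {s: True, l: False}
  {l: True, s: False}


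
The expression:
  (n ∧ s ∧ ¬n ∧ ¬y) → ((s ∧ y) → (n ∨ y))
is always true.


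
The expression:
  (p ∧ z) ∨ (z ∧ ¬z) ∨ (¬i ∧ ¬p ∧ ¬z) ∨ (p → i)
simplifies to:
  i ∨ z ∨ ¬p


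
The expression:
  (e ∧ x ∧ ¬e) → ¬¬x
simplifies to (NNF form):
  True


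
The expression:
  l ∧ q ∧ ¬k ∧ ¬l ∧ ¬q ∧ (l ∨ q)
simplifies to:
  False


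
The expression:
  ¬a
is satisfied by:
  {a: False}


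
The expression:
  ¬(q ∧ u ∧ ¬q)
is always true.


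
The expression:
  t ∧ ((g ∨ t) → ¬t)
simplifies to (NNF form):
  False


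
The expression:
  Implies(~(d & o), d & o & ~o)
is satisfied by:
  {d: True, o: True}


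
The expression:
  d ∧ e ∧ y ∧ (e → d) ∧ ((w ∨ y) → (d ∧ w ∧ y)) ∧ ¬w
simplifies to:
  False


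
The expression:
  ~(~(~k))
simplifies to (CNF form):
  ~k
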